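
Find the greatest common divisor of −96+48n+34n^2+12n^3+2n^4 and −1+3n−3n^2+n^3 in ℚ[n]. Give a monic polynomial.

−1+n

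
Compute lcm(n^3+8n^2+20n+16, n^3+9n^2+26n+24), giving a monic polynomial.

n^4+11n^3+44n^2+76n+48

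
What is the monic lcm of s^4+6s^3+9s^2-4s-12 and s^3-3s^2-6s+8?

s^5+2s^4-15s^3-40s^2+4s+48

Euclidean algorithm in ℚ[s]:
  s^4+6s^3+9s^2-4s-12 = (s+9)(s^3-3s^2-6s+8) + (42s^2+42s-84)
  s^3-3s^2-6s+8 = ((1/42)s-2/21)(42s^2+42s-84) + (0)
Last nonzero remainder: 42s^2+42s-84. Dividing through by 42 gives the monic gcd s^2+s-2.
Then lcm(f, g) = f·g / gcd(f, g); expanding and making the result monic gives the answer.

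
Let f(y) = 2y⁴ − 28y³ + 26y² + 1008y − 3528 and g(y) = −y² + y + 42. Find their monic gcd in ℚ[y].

y² − y − 42

Repeated division with remainder:
  2y⁴ − 28y³ + 26y² + 1008y − 3528 = (−2y² + 26y − 84)(−y² + y + 42) + (0)
Last nonzero remainder: −y² + y + 42. Dividing through by −1 gives the monic gcd y² − y − 42.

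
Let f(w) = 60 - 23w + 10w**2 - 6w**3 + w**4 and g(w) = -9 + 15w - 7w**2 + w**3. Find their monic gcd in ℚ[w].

Repeated division with remainder:
  w**4 - 6w**3 + 10w**2 - 23w + 60 = (w + 1)(w**3 - 7w**2 + 15w - 9) + (2w**2 - 29w + 69)
  w**3 - 7w**2 + 15w - 9 = ((1/2)w + 15/4)(2w**2 - 29w + 69) + ((357/4)w - 1071/4)
  2w**2 - 29w + 69 = ((8/357)w - 92/357)((357/4)w - 1071/4) + (0)
Last nonzero remainder: (357/4)w - 1071/4. Dividing through by 357/4 gives the monic gcd w - 3.

-3 + w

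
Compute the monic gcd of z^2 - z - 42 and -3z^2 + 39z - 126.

z - 7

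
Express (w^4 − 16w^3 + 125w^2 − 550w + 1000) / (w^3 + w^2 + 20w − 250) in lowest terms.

(w^3 − 11w^2 + 70w − 200)/(w^2 + 6w + 50)

Repeated division with remainder:
  w^4 − 16w^3 + 125w^2 − 550w + 1000 = (w − 17)(w^3 + w^2 + 20w − 250) + (122w^2 + 40w − 3250)
  w^3 + w^2 + 20w − 250 = ((1/122)w + 41/7442)(122w^2 + 40w − 3250) + ((172725/3721)w − 863625/3721)
  122w^2 + 40w − 3250 = ((453962/172725)w + 96746/6909)((172725/3721)w − 863625/3721) + (0)
Last nonzero remainder: (172725/3721)w − 863625/3721. Dividing through by 172725/3721 gives the monic gcd w − 5.
Cancel w − 5 from numerator and denominator to get the reduced form.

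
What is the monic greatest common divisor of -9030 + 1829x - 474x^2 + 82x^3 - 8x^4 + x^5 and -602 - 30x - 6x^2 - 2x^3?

Repeated division with remainder:
  x^5 - 8x^4 + 82x^3 - 474x^2 + 1829x - 9030 = (-(1/2)x^2 + (11/2)x - 50)(-2x^3 - 6x^2 - 30x - 602) + (-910x^2 + 3640x - 39130)
  -2x^3 - 6x^2 - 30x - 602 = ((1/455)x + 1/65)(-910x^2 + 3640x - 39130) + (0)
Last nonzero remainder: -910x^2 + 3640x - 39130. Dividing through by -910 gives the monic gcd x^2 - 4x + 43.

43 - 4x + x^2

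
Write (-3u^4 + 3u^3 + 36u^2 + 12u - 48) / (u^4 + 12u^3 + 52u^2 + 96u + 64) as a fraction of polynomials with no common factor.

By polynomial division,
  -3u^4 + 3u^3 + 36u^2 + 12u - 48 = (-3)(u^4 + 12u^3 + 52u^2 + 96u + 64) + (39u^3 + 192u^2 + 300u + 144)
  u^4 + 12u^3 + 52u^2 + 96u + 64 = ((1/39)u + 92/507)(39u^3 + 192u^2 + 300u + 144) + ((1600/169)u^2 + (6400/169)u + 6400/169)
  39u^3 + 192u^2 + 300u + 144 = ((6591/1600)u + 1521/400)((1600/169)u^2 + (6400/169)u + 6400/169) + (0)
Last nonzero remainder: (1600/169)u^2 + (6400/169)u + 6400/169. Dividing through by 1600/169 gives the monic gcd u^2 + 4u + 4.
Cancel u^2 + 4u + 4 from numerator and denominator to get the reduced form.

(-3u^2 + 15u - 12)/(u^2 + 8u + 16)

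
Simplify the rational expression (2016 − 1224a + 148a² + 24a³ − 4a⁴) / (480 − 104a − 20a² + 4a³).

(21 − 4a − a²)/(5 + a)

By polynomial division,
  −4a⁴ + 24a³ + 148a² − 1224a + 2016 = (−a + 1)(4a³ − 20a² − 104a + 480) + (64a² − 640a + 1536)
  4a³ − 20a² − 104a + 480 = ((1/16)a + 5/16)(64a² − 640a + 1536) + (0)
Last nonzero remainder: 64a² − 640a + 1536. Dividing through by 64 gives the monic gcd a² − 10a + 24.
Cancel a² − 10a + 24 from numerator and denominator to get the reduced form.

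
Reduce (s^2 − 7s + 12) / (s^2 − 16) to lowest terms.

Repeated division with remainder:
  s^2 − 7s + 12 = (s^2 − 16) + (−7s + 28)
  s^2 − 16 = (−(1/7)s − 4/7)(−7s + 28) + (0)
Last nonzero remainder: −7s + 28. Dividing through by −7 gives the monic gcd s − 4.
Cancel s − 4 from numerator and denominator to get the reduced form.

(s − 3)/(s + 4)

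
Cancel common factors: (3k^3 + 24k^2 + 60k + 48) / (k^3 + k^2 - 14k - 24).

(3k^2 + 18k + 24)/(k^2 - k - 12)

By polynomial division,
  3k^3 + 24k^2 + 60k + 48 = (3)(k^3 + k^2 - 14k - 24) + (21k^2 + 102k + 120)
  k^3 + k^2 - 14k - 24 = ((1/21)k - 9/49)(21k^2 + 102k + 120) + (-(48/49)k - 96/49)
  21k^2 + 102k + 120 = (-(343/16)k - 245/4)(-(48/49)k - 96/49) + (0)
Last nonzero remainder: -(48/49)k - 96/49. Dividing through by -48/49 gives the monic gcd k + 2.
Cancel k + 2 from numerator and denominator to get the reduced form.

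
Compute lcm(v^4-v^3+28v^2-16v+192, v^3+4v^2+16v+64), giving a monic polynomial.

Euclidean algorithm in ℚ[v]:
  v^4-v^3+28v^2-16v+192 = (v-5)(v^3+4v^2+16v+64) + (32v^2+512)
  v^3+4v^2+16v+64 = ((1/32)v+1/8)(32v^2+512) + (0)
Last nonzero remainder: 32v^2+512. Dividing through by 32 gives the monic gcd v^2+16.
Then lcm(f, g) = f·g / gcd(f, g); expanding and making the result monic gives the answer.

v^5+3v^4+24v^3+96v^2+128v+768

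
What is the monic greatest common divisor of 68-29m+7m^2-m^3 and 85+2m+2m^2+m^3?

17-3m+m^2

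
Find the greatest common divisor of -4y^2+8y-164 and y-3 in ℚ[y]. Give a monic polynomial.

Repeated division with remainder:
  -4y^2+8y-164 = (-4y-4)(y-3) + (-176)
  y-3 = (-(1/176)y+3/176)(-176) + (0)
The last nonzero remainder is the constant -176, so the polynomials are coprime and gcd = 1.

1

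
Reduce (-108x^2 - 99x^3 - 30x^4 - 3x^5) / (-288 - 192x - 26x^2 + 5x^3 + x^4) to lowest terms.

By polynomial division,
  -3x^5 - 30x^4 - 99x^3 - 108x^2 = (-3x - 15)(x^4 + 5x^3 - 26x^2 - 192x - 288) + (-102x^3 - 1074x^2 - 3744x - 4320)
  x^4 + 5x^3 - 26x^2 - 192x - 288 = (-(1/102)x + 47/867)(-102x^3 - 1074x^2 - 3744x - 4320) + (-(1296/289)x^2 - (9072/289)x - 15552/289)
  -102x^3 - 1074x^2 - 3744x - 4320 = ((4913/216)x + 1445/18)(-(1296/289)x^2 - (9072/289)x - 15552/289) + (0)
Last nonzero remainder: -(1296/289)x^2 - (9072/289)x - 15552/289. Dividing through by -1296/289 gives the monic gcd x^2 + 7x + 12.
Cancel x^2 + 7x + 12 from numerator and denominator to get the reduced form.

(-9x^2 - 3x^3)/(-24 - 2x + x^2)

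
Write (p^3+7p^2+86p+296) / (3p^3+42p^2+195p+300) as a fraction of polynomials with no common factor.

Repeated division with remainder:
  p^3+7p^2+86p+296 = (1/3)(3p^3+42p^2+195p+300) + (-7p^2+21p+196)
  3p^3+42p^2+195p+300 = (-(3/7)p-51/7)(-7p^2+21p+196) + (432p+1728)
  -7p^2+21p+196 = (-(7/432)p+49/432)(432p+1728) + (0)
Last nonzero remainder: 432p+1728. Dividing through by 432 gives the monic gcd p+4.
Cancel p+4 from numerator and denominator to get the reduced form.

(p^2+3p+74)/(3p^2+30p+75)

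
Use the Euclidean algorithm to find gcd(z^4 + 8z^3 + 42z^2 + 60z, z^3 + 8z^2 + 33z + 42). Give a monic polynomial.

z + 2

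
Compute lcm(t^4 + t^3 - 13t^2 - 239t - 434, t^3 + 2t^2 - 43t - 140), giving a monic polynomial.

By polynomial division,
  t^4 + t^3 - 13t^2 - 239t - 434 = (t - 1)(t^3 + 2t^2 - 43t - 140) + (32t^2 - 142t - 574)
  t^3 + 2t^2 - 43t - 140 = ((1/32)t + 103/512)(32t^2 - 142t - 574) + ((897/256)t - 6279/256)
  32t^2 - 142t - 574 = ((8192/897)t + 20992/897)((897/256)t - 6279/256) + (0)
Last nonzero remainder: (897/256)t - 6279/256. Dividing through by 897/256 gives the monic gcd t - 7.
Then lcm(f, g) = f·g / gcd(f, g); expanding and making the result monic gives the answer.

t^6 + 10t^5 + 16t^4 - 336t^3 - 2845t^2 - 8686t - 8680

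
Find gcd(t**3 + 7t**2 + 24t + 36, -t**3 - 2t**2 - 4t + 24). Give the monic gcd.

By polynomial division,
  t**3 + 7t**2 + 24t + 36 = (-1)(-t**3 - 2t**2 - 4t + 24) + (5t**2 + 20t + 60)
  -t**3 - 2t**2 - 4t + 24 = (-(1/5)t + 2/5)(5t**2 + 20t + 60) + (0)
Last nonzero remainder: 5t**2 + 20t + 60. Dividing through by 5 gives the monic gcd t**2 + 4t + 12.

t**2 + 4t + 12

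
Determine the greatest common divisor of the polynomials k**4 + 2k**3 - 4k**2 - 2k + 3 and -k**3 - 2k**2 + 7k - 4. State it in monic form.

Apply the Euclidean algorithm:
  k**4 + 2k**3 - 4k**2 - 2k + 3 = (-k)(-k**3 - 2k**2 + 7k - 4) + (3k**2 - 6k + 3)
  -k**3 - 2k**2 + 7k - 4 = (-(1/3)k - 4/3)(3k**2 - 6k + 3) + (0)
Last nonzero remainder: 3k**2 - 6k + 3. Dividing through by 3 gives the monic gcd k**2 - 2k + 1.

k**2 - 2k + 1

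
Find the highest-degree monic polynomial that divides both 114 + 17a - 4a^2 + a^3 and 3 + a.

Euclidean algorithm in ℚ[a]:
  a^3 - 4a^2 + 17a + 114 = (a^2 - 7a + 38)(a + 3) + (0)
The last nonzero remainder a + 3 is already monic.

3 + a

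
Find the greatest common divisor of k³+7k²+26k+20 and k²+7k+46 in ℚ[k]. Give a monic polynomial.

1

Euclidean algorithm in ℚ[k]:
  k³+7k²+26k+20 = (k)(k²+7k+46) + (−20k+20)
  k²+7k+46 = (−(1/20)k−2/5)(−20k+20) + (54)
  −20k+20 = (−(10/27)k+10/27)(54) + (0)
The last nonzero remainder is the constant 54, so the polynomials are coprime and gcd = 1.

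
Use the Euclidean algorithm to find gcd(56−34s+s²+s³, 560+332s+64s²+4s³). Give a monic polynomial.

7+s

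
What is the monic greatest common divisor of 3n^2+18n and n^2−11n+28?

1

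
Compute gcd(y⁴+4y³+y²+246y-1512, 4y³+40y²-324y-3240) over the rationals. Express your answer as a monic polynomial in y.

By polynomial division,
  y⁴+4y³+y²+246y-1512 = ((1/4)y-3/2)(4y³+40y²-324y-3240) + (142y²+570y-6372)
  4y³+40y²-324y-3240 = ((2/71)y+850/5041)(142y²+570y-6372) + (-(1212960/5041)y-10916640/5041)
  142y²+570y-6372 = (-(357911/606480)y+297419/101080)(-(1212960/5041)y-10916640/5041) + (0)
Last nonzero remainder: -(1212960/5041)y-10916640/5041. Dividing through by -1212960/5041 gives the monic gcd y+9.

y+9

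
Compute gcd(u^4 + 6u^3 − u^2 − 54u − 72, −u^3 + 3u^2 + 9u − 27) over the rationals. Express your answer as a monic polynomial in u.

Euclidean algorithm in ℚ[u]:
  u^4 + 6u^3 − u^2 − 54u − 72 = (−u − 9)(−u^3 + 3u^2 + 9u − 27) + (35u^2 − 315)
  −u^3 + 3u^2 + 9u − 27 = (−(1/35)u + 3/35)(35u^2 − 315) + (0)
Last nonzero remainder: 35u^2 − 315. Dividing through by 35 gives the monic gcd u^2 − 9.

u^2 − 9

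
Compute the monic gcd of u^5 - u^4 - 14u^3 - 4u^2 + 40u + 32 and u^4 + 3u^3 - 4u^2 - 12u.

Repeated division with remainder:
  u^5 - u^4 - 14u^3 - 4u^2 + 40u + 32 = (u - 4)(u^4 + 3u^3 - 4u^2 - 12u) + (2u^3 - 8u^2 - 8u + 32)
  u^4 + 3u^3 - 4u^2 - 12u = ((1/2)u + 7/2)(2u^3 - 8u^2 - 8u + 32) + (28u^2 - 112)
  2u^3 - 8u^2 - 8u + 32 = ((1/14)u - 2/7)(28u^2 - 112) + (0)
Last nonzero remainder: 28u^2 - 112. Dividing through by 28 gives the monic gcd u^2 - 4.

u^2 - 4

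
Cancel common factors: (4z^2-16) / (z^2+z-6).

By polynomial division,
  4z^2-16 = (4)(z^2+z-6) + (-4z+8)
  z^2+z-6 = (-(1/4)z-3/4)(-4z+8) + (0)
Last nonzero remainder: -4z+8. Dividing through by -4 gives the monic gcd z-2.
Cancel z-2 from numerator and denominator to get the reduced form.

(4z+8)/(z+3)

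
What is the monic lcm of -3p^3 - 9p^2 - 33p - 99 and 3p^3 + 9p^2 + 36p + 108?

Euclidean algorithm in ℚ[p]:
  -3p^3 - 9p^2 - 33p - 99 = (-1)(3p^3 + 9p^2 + 36p + 108) + (3p + 9)
  3p^3 + 9p^2 + 36p + 108 = (p^2 + 12)(3p + 9) + (0)
Last nonzero remainder: 3p + 9. Dividing through by 3 gives the monic gcd p + 3.
Then lcm(f, g) = f·g / gcd(f, g); expanding and making the result monic gives the answer.

p^5 + 3p^4 + 23p^3 + 69p^2 + 132p + 396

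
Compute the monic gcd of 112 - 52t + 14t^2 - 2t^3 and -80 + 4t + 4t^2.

Euclidean algorithm in ℚ[t]:
  -2t^3 + 14t^2 - 52t + 112 = (-(1/2)t + 4)(4t^2 + 4t - 80) + (-108t + 432)
  4t^2 + 4t - 80 = (-(1/27)t - 5/27)(-108t + 432) + (0)
Last nonzero remainder: -108t + 432. Dividing through by -108 gives the monic gcd t - 4.

-4 + t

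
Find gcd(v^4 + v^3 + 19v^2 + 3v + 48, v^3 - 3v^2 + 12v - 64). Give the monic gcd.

v^2 + v + 16

Euclidean algorithm in ℚ[v]:
  v^4 + v^3 + 19v^2 + 3v + 48 = (v + 4)(v^3 - 3v^2 + 12v - 64) + (19v^2 + 19v + 304)
  v^3 - 3v^2 + 12v - 64 = ((1/19)v - 4/19)(19v^2 + 19v + 304) + (0)
Last nonzero remainder: 19v^2 + 19v + 304. Dividing through by 19 gives the monic gcd v^2 + v + 16.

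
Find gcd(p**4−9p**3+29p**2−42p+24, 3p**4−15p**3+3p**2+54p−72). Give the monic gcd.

p**3−7p**2+15p−12

Euclidean algorithm in ℚ[p]:
  p**4−9p**3+29p**2−42p+24 = (1/3)(3p**4−15p**3+3p**2+54p−72) + (−4p**3+28p**2−60p+48)
  3p**4−15p**3+3p**2+54p−72 = (−(3/4)p−3/2)(−4p**3+28p**2−60p+48) + (0)
Last nonzero remainder: −4p**3+28p**2−60p+48. Dividing through by −4 gives the monic gcd p**3−7p**2+15p−12.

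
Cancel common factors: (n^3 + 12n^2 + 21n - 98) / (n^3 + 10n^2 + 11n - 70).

Repeated division with remainder:
  n^3 + 12n^2 + 21n - 98 = (n^3 + 10n^2 + 11n - 70) + (2n^2 + 10n - 28)
  n^3 + 10n^2 + 11n - 70 = ((1/2)n + 5/2)(2n^2 + 10n - 28) + (0)
Last nonzero remainder: 2n^2 + 10n - 28. Dividing through by 2 gives the monic gcd n^2 + 5n - 14.
Cancel n^2 + 5n - 14 from numerator and denominator to get the reduced form.

(n + 7)/(n + 5)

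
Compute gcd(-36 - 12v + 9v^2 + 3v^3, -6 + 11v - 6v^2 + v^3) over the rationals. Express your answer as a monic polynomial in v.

-2 + v

By polynomial division,
  3v^3 + 9v^2 - 12v - 36 = (3)(v^3 - 6v^2 + 11v - 6) + (27v^2 - 45v - 18)
  v^3 - 6v^2 + 11v - 6 = ((1/27)v - 13/81)(27v^2 - 45v - 18) + ((40/9)v - 80/9)
  27v^2 - 45v - 18 = ((243/40)v + 81/40)((40/9)v - 80/9) + (0)
Last nonzero remainder: (40/9)v - 80/9. Dividing through by 40/9 gives the monic gcd v - 2.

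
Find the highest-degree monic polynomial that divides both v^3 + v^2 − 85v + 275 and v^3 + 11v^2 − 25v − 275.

v^2 + 6v − 55

Apply the Euclidean algorithm:
  v^3 + v^2 − 85v + 275 = (v^3 + 11v^2 − 25v − 275) + (−10v^2 − 60v + 550)
  v^3 + 11v^2 − 25v − 275 = (−(1/10)v − 1/2)(−10v^2 − 60v + 550) + (0)
Last nonzero remainder: −10v^2 − 60v + 550. Dividing through by −10 gives the monic gcd v^2 + 6v − 55.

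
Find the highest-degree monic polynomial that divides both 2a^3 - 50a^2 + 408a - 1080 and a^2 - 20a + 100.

a - 10

Euclidean algorithm in ℚ[a]:
  2a^3 - 50a^2 + 408a - 1080 = (2a - 10)(a^2 - 20a + 100) + (8a - 80)
  a^2 - 20a + 100 = ((1/8)a - 5/4)(8a - 80) + (0)
Last nonzero remainder: 8a - 80. Dividing through by 8 gives the monic gcd a - 10.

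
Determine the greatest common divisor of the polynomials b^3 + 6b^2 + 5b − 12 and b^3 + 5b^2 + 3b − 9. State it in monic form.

b^2 + 2b − 3

Repeated division with remainder:
  b^3 + 6b^2 + 5b − 12 = (b^3 + 5b^2 + 3b − 9) + (b^2 + 2b − 3)
  b^3 + 5b^2 + 3b − 9 = (b + 3)(b^2 + 2b − 3) + (0)
The last nonzero remainder b^2 + 2b − 3 is already monic.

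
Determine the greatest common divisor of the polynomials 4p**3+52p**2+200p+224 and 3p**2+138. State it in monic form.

1

Repeated division with remainder:
  4p**3+52p**2+200p+224 = ((4/3)p+52/3)(3p**2+138) + (16p-2168)
  3p**2+138 = ((3/16)p+813/32)(16p-2168) + (220875/4)
  16p-2168 = ((64/220875)p-8672/220875)(220875/4) + (0)
The last nonzero remainder is the constant 220875/4, so the polynomials are coprime and gcd = 1.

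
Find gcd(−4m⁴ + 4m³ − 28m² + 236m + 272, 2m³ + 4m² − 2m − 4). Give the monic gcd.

m + 1

By polynomial division,
  −4m⁴ + 4m³ − 28m² + 236m + 272 = (−2m + 6)(2m³ + 4m² − 2m − 4) + (−56m² + 240m + 296)
  2m³ + 4m² − 2m − 4 = (−(1/28)m − 11/49)(−56m² + 240m + 296) + ((3060/49)m + 3060/49)
  −56m² + 240m + 296 = (−(686/765)m + 3626/765)((3060/49)m + 3060/49) + (0)
Last nonzero remainder: (3060/49)m + 3060/49. Dividing through by 3060/49 gives the monic gcd m + 1.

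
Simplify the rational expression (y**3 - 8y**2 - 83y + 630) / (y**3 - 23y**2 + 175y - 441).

(y**2 - y - 90)/(y**2 - 16y + 63)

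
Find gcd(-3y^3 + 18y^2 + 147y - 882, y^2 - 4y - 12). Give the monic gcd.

Apply the Euclidean algorithm:
  -3y^3 + 18y^2 + 147y - 882 = (-3y + 6)(y^2 - 4y - 12) + (135y - 810)
  y^2 - 4y - 12 = ((1/135)y + 2/135)(135y - 810) + (0)
Last nonzero remainder: 135y - 810. Dividing through by 135 gives the monic gcd y - 6.

y - 6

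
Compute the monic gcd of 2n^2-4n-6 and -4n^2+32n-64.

1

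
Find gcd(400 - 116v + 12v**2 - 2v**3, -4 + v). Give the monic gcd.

Apply the Euclidean algorithm:
  -2v**3 + 12v**2 - 116v + 400 = (-2v**2 + 4v - 100)(v - 4) + (0)
The last nonzero remainder v - 4 is already monic.

-4 + v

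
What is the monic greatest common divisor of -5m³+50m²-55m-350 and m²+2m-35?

m-5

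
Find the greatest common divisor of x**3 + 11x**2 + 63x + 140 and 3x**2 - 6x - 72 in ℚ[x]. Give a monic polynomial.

x + 4

By polynomial division,
  x**3 + 11x**2 + 63x + 140 = ((1/3)x + 13/3)(3x**2 - 6x - 72) + (113x + 452)
  3x**2 - 6x - 72 = ((3/113)x - 18/113)(113x + 452) + (0)
Last nonzero remainder: 113x + 452. Dividing through by 113 gives the monic gcd x + 4.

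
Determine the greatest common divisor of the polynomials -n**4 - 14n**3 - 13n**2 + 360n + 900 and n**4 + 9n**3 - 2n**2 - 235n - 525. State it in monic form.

Euclidean algorithm in ℚ[n]:
  -n**4 - 14n**3 - 13n**2 + 360n + 900 = (-1)(n**4 + 9n**3 - 2n**2 - 235n - 525) + (-5n**3 - 15n**2 + 125n + 375)
  n**4 + 9n**3 - 2n**2 - 235n - 525 = (-(1/5)n - 6/5)(-5n**3 - 15n**2 + 125n + 375) + (5n**2 - 10n - 75)
  -5n**3 - 15n**2 + 125n + 375 = (-n - 5)(5n**2 - 10n - 75) + (0)
Last nonzero remainder: 5n**2 - 10n - 75. Dividing through by 5 gives the monic gcd n**2 - 2n - 15.

n**2 - 2n - 15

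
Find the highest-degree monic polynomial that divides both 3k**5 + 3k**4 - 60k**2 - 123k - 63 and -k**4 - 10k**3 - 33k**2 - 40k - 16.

Euclidean algorithm in ℚ[k]:
  3k**5 + 3k**4 - 60k**2 - 123k - 63 = (-3k + 27)(-k**4 - 10k**3 - 33k**2 - 40k - 16) + (171k**3 + 711k**2 + 909k + 369)
  -k**4 - 10k**3 - 33k**2 - 40k - 16 = (-(1/171)k - 37/1083)(171k**3 + 711k**2 + 909k + 369) + (-(1225/361)k**2 - (2450/361)k - 1225/361)
  171k**3 + 711k**2 + 909k + 369 = (-(61731/1225)k - 133209/1225)(-(1225/361)k**2 - (2450/361)k - 1225/361) + (0)
Last nonzero remainder: -(1225/361)k**2 - (2450/361)k - 1225/361. Dividing through by -1225/361 gives the monic gcd k**2 + 2k + 1.

k**2 + 2k + 1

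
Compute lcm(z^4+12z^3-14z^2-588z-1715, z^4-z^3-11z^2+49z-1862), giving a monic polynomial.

z^6+11z^5+12z^4-118z^3-1659z^2-20629z-65170

By polynomial division,
  z^4+12z^3-14z^2-588z-1715 = (z^4-z^3-11z^2+49z-1862) + (13z^3-3z^2-637z+147)
  z^4-z^3-11z^2+49z-1862 = ((1/13)z-10/169)(13z^3-3z^2-637z+147) + ((6392/169)z^2-313208/169)
  13z^3-3z^2-637z+147 = ((2197/6392)z-507/6392)((6392/169)z^2-313208/169) + (0)
Last nonzero remainder: (6392/169)z^2-313208/169. Dividing through by 6392/169 gives the monic gcd z^2-49.
Then lcm(f, g) = f·g / gcd(f, g); expanding and making the result monic gives the answer.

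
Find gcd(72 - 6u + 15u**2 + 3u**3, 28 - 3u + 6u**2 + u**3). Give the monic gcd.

Repeated division with remainder:
  3u**3 + 15u**2 - 6u + 72 = (3)(u**3 + 6u**2 - 3u + 28) + (-3u**2 + 3u - 12)
  u**3 + 6u**2 - 3u + 28 = (-(1/3)u - 7/3)(-3u**2 + 3u - 12) + (0)
Last nonzero remainder: -3u**2 + 3u - 12. Dividing through by -3 gives the monic gcd u**2 - u + 4.

4 - u + u**2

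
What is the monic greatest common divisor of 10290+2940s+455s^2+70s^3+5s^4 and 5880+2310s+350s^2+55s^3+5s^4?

294+42s+7s^2+s^3

Euclidean algorithm in ℚ[s]:
  5s^4+70s^3+455s^2+2940s+10290 = (5s^4+55s^3+350s^2+2310s+5880) + (15s^3+105s^2+630s+4410)
  5s^4+55s^3+350s^2+2310s+5880 = ((1/3)s+4/3)(15s^3+105s^2+630s+4410) + (0)
Last nonzero remainder: 15s^3+105s^2+630s+4410. Dividing through by 15 gives the monic gcd s^3+7s^2+42s+294.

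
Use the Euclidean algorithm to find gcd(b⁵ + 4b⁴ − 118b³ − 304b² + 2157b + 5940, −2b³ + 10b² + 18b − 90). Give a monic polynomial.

b² − 2b − 15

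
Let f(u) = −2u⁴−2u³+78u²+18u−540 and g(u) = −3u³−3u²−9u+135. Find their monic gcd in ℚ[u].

u−3

Euclidean algorithm in ℚ[u]:
  −2u⁴−2u³+78u²+18u−540 = ((2/3)u)(−3u³−3u²−9u+135) + (84u²−72u−540)
  −3u³−3u²−9u+135 = (−(1/28)u−13/196)(84u²−72u−540) + (−(1620/49)u+4860/49)
  84u²−72u−540 = (−(343/135)u−49/9)(−(1620/49)u+4860/49) + (0)
Last nonzero remainder: −(1620/49)u+4860/49. Dividing through by −1620/49 gives the monic gcd u−3.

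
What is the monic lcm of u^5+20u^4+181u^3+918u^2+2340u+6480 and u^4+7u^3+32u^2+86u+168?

u^7+26u^6+315u^5+2284u^4+10382u^3+33372u^2+71640u+90720

By polynomial division,
  u^5+20u^4+181u^3+918u^2+2340u+6480 = (u+13)(u^4+7u^3+32u^2+86u+168) + (58u^3+416u^2+1054u+4296)
  u^4+7u^3+32u^2+86u+168 = ((1/58)u−5/1682)(58u^3+416u^2+1054u+4296) + ((12669/841)u^2+(12669/841)u+152028/841)
  58u^3+416u^2+1054u+4296 = ((48778/12669)u+301078/12669)((12669/841)u^2+(12669/841)u+152028/841) + (0)
Last nonzero remainder: (12669/841)u^2+(12669/841)u+152028/841. Dividing through by 12669/841 gives the monic gcd u^2+u+12.
Then lcm(f, g) = f·g / gcd(f, g); expanding and making the result monic gives the answer.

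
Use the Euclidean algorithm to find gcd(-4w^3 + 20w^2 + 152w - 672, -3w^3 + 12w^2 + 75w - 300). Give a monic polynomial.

Euclidean algorithm in ℚ[w]:
  -4w^3 + 20w^2 + 152w - 672 = (4/3)(-3w^3 + 12w^2 + 75w - 300) + (4w^2 + 52w - 272)
  -3w^3 + 12w^2 + 75w - 300 = (-(3/4)w + 51/4)(4w^2 + 52w - 272) + (-792w + 3168)
  4w^2 + 52w - 272 = (-(1/198)w - 17/198)(-792w + 3168) + (0)
Last nonzero remainder: -792w + 3168. Dividing through by -792 gives the monic gcd w - 4.

w - 4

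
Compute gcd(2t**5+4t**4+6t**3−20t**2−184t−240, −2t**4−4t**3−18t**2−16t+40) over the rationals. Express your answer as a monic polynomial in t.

Apply the Euclidean algorithm:
  2t**5+4t**4+6t**3−20t**2−184t−240 = (−t)(−2t**4−4t**3−18t**2−16t+40) + (−12t**3−36t**2−144t−240)
  −2t**4−4t**3−18t**2−16t+40 = ((1/6)t−1/6)(−12t**3−36t**2−144t−240) + (0)
Last nonzero remainder: −12t**3−36t**2−144t−240. Dividing through by −12 gives the monic gcd t**3+3t**2+12t+20.

t**3+3t**2+12t+20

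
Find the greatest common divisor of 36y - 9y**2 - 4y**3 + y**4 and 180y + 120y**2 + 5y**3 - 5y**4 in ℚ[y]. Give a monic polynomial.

Repeated division with remainder:
  y**4 - 4y**3 - 9y**2 + 36y = (-1/5)(-5y**4 + 5y**3 + 120y**2 + 180y) + (-3y**3 + 15y**2 + 72y)
  -5y**4 + 5y**3 + 120y**2 + 180y = ((5/3)y + 20/3)(-3y**3 + 15y**2 + 72y) + (-100y**2 - 300y)
  -3y**3 + 15y**2 + 72y = ((3/100)y - 6/25)(-100y**2 - 300y) + (0)
Last nonzero remainder: -100y**2 - 300y. Dividing through by -100 gives the monic gcd y**2 + 3y.

3y + y**2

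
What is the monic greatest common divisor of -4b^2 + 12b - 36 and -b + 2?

Euclidean algorithm in ℚ[b]:
  -4b^2 + 12b - 36 = (4b - 4)(-b + 2) + (-28)
  -b + 2 = ((1/28)b - 1/14)(-28) + (0)
The last nonzero remainder is the constant -28, so the polynomials are coprime and gcd = 1.

1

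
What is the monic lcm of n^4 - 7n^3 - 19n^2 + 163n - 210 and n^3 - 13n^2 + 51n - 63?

n^5 - 10n^4 + 2n^3 + 220n^2 - 699n + 630

Apply the Euclidean algorithm:
  n^4 - 7n^3 - 19n^2 + 163n - 210 = (n + 6)(n^3 - 13n^2 + 51n - 63) + (8n^2 - 80n + 168)
  n^3 - 13n^2 + 51n - 63 = ((1/8)n - 3/8)(8n^2 - 80n + 168) + (0)
Last nonzero remainder: 8n^2 - 80n + 168. Dividing through by 8 gives the monic gcd n^2 - 10n + 21.
Then lcm(f, g) = f·g / gcd(f, g); expanding and making the result monic gives the answer.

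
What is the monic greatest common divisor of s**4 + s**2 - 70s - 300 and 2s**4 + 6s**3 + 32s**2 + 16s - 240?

By polynomial division,
  s**4 + s**2 - 70s - 300 = (1/2)(2s**4 + 6s**3 + 32s**2 + 16s - 240) + (-3s**3 - 15s**2 - 78s - 180)
  2s**4 + 6s**3 + 32s**2 + 16s - 240 = (-(2/3)s + 4/3)(-3s**3 - 15s**2 - 78s - 180) + (0)
Last nonzero remainder: -3s**3 - 15s**2 - 78s - 180. Dividing through by -3 gives the monic gcd s**3 + 5s**2 + 26s + 60.

s**3 + 5s**2 + 26s + 60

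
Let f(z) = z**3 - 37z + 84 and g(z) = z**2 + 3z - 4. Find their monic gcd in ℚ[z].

By polynomial division,
  z**3 - 37z + 84 = (z - 3)(z**2 + 3z - 4) + (-24z + 72)
  z**2 + 3z - 4 = (-(1/24)z - 1/4)(-24z + 72) + (14)
  -24z + 72 = (-(12/7)z + 36/7)(14) + (0)
The last nonzero remainder is the constant 14, so the polynomials are coprime and gcd = 1.

1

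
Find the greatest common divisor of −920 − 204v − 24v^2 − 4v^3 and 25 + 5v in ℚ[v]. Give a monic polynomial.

5 + v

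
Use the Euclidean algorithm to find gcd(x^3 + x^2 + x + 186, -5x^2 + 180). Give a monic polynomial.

Apply the Euclidean algorithm:
  x^3 + x^2 + x + 186 = (-(1/5)x - 1/5)(-5x^2 + 180) + (37x + 222)
  -5x^2 + 180 = (-(5/37)x + 30/37)(37x + 222) + (0)
Last nonzero remainder: 37x + 222. Dividing through by 37 gives the monic gcd x + 6.

x + 6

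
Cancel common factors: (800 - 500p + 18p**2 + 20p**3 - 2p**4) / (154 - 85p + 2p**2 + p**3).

(-400 + 50p + 16p**2 - 2p**3)/(-77 + 4p + p**2)

By polynomial division,
  -2p**4 + 20p**3 + 18p**2 - 500p + 800 = (-2p + 24)(p**3 + 2p**2 - 85p + 154) + (-200p**2 + 1848p - 2896)
  p**3 + 2p**2 - 85p + 154 = (-(1/200)p - 281/5000)(-200p**2 + 1848p - 2896) + ((2736/625)p - 5472/625)
  -200p**2 + 1848p - 2896 = (-(15625/342)p + 113125/342)((2736/625)p - 5472/625) + (0)
Last nonzero remainder: (2736/625)p - 5472/625. Dividing through by 2736/625 gives the monic gcd p - 2.
Cancel p - 2 from numerator and denominator to get the reduced form.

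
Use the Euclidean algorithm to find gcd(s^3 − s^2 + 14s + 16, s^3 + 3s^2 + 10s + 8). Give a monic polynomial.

Apply the Euclidean algorithm:
  s^3 − s^2 + 14s + 16 = (s^3 + 3s^2 + 10s + 8) + (−4s^2 + 4s + 8)
  s^3 + 3s^2 + 10s + 8 = (−(1/4)s − 1)(−4s^2 + 4s + 8) + (16s + 16)
  −4s^2 + 4s + 8 = (−(1/4)s + 1/2)(16s + 16) + (0)
Last nonzero remainder: 16s + 16. Dividing through by 16 gives the monic gcd s + 1.

s + 1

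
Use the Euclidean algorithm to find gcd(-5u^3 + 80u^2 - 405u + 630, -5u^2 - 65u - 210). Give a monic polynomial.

Apply the Euclidean algorithm:
  -5u^3 + 80u^2 - 405u + 630 = (u - 29)(-5u^2 - 65u - 210) + (-2080u - 5460)
  -5u^2 - 65u - 210 = ((1/416)u + 83/3328)(-2080u - 5460) + (-4725/64)
  -2080u - 5460 = ((26624/945)u + 3328/45)(-4725/64) + (0)
The last nonzero remainder is the constant -4725/64, so the polynomials are coprime and gcd = 1.

1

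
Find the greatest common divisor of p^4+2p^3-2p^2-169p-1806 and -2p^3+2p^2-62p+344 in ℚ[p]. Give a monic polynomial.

p^2+3p+43

Repeated division with remainder:
  p^4+2p^3-2p^2-169p-1806 = (-(1/2)p-3/2)(-2p^3+2p^2-62p+344) + (-30p^2-90p-1290)
  -2p^3+2p^2-62p+344 = ((1/15)p-4/15)(-30p^2-90p-1290) + (0)
Last nonzero remainder: -30p^2-90p-1290. Dividing through by -30 gives the monic gcd p^2+3p+43.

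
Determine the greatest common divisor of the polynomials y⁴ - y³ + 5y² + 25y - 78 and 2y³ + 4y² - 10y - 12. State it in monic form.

By polynomial division,
  y⁴ - y³ + 5y² + 25y - 78 = ((1/2)y - 3/2)(2y³ + 4y² - 10y - 12) + (16y² + 16y - 96)
  2y³ + 4y² - 10y - 12 = ((1/8)y + 1/8)(16y² + 16y - 96) + (0)
Last nonzero remainder: 16y² + 16y - 96. Dividing through by 16 gives the monic gcd y² + y - 6.

y² + y - 6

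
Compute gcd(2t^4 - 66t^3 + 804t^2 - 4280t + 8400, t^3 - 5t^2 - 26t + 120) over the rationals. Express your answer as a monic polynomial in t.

Repeated division with remainder:
  2t^4 - 66t^3 + 804t^2 - 4280t + 8400 = (2t - 56)(t^3 - 5t^2 - 26t + 120) + (576t^2 - 5976t + 15120)
  t^3 - 5t^2 - 26t + 120 = ((1/576)t + 43/4608)(576t^2 - 5976t + 15120) + ((225/64)t - 675/32)
  576t^2 - 5976t + 15120 = ((4096/25)t - 3584/5)((225/64)t - 675/32) + (0)
Last nonzero remainder: (225/64)t - 675/32. Dividing through by 225/64 gives the monic gcd t - 6.

t - 6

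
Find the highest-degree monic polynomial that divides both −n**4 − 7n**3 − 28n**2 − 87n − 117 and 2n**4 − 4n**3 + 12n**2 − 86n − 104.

n**2 + n + 13

Apply the Euclidean algorithm:
  −n**4 − 7n**3 − 28n**2 − 87n − 117 = (−1/2)(2n**4 − 4n**3 + 12n**2 − 86n − 104) + (−9n**3 − 22n**2 − 130n − 169)
  2n**4 − 4n**3 + 12n**2 − 86n − 104 = (−(2/9)n + 80/81)(−9n**3 − 22n**2 − 130n − 169) + ((392/81)n**2 + (392/81)n + 5096/81)
  −9n**3 − 22n**2 − 130n − 169 = (−(729/392)n − 1053/392)((392/81)n**2 + (392/81)n + 5096/81) + (0)
Last nonzero remainder: (392/81)n**2 + (392/81)n + 5096/81. Dividing through by 392/81 gives the monic gcd n**2 + n + 13.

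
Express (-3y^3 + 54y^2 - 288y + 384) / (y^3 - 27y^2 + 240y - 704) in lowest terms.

Apply the Euclidean algorithm:
  -3y^3 + 54y^2 - 288y + 384 = (-3)(y^3 - 27y^2 + 240y - 704) + (-27y^2 + 432y - 1728)
  y^3 - 27y^2 + 240y - 704 = (-(1/27)y + 11/27)(-27y^2 + 432y - 1728) + (0)
Last nonzero remainder: -27y^2 + 432y - 1728. Dividing through by -27 gives the monic gcd y^2 - 16y + 64.
Cancel y^2 - 16y + 64 from numerator and denominator to get the reduced form.

(-3y + 6)/(y - 11)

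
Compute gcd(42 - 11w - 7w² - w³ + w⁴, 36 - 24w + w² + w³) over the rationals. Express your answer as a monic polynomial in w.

6 - 5w + w²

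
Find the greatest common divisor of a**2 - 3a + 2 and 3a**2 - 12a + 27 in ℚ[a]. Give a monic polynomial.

Apply the Euclidean algorithm:
  a**2 - 3a + 2 = (1/3)(3a**2 - 12a + 27) + (a - 7)
  3a**2 - 12a + 27 = (3a + 9)(a - 7) + (90)
  a - 7 = ((1/90)a - 7/90)(90) + (0)
The last nonzero remainder is the constant 90, so the polynomials are coprime and gcd = 1.

1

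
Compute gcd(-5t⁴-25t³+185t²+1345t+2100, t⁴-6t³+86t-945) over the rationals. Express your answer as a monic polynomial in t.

t²-2t-35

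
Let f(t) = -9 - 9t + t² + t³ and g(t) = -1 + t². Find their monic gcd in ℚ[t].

1 + t

By polynomial division,
  t³ + t² - 9t - 9 = (t + 1)(t² - 1) + (-8t - 8)
  t² - 1 = (-(1/8)t + 1/8)(-8t - 8) + (0)
Last nonzero remainder: -8t - 8. Dividing through by -8 gives the monic gcd t + 1.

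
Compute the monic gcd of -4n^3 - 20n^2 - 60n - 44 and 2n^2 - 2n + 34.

1

Euclidean algorithm in ℚ[n]:
  -4n^3 - 20n^2 - 60n - 44 = (-2n - 12)(2n^2 - 2n + 34) + (-16n + 364)
  2n^2 - 2n + 34 = (-(1/8)n - 87/32)(-16n + 364) + (8189/8)
  -16n + 364 = (-(128/8189)n + 2912/8189)(8189/8) + (0)
The last nonzero remainder is the constant 8189/8, so the polynomials are coprime and gcd = 1.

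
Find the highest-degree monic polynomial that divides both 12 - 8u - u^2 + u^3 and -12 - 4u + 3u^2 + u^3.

-6 + u + u^2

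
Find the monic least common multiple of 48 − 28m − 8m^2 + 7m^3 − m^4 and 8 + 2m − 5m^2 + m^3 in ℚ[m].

−48 − 20m + 36m^2 + m^3 − 6m^4 + m^5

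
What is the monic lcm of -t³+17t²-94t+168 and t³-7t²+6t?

Euclidean algorithm in ℚ[t]:
  -t³+17t²-94t+168 = (-1)(t³-7t²+6t) + (10t²-88t+168)
  t³-7t²+6t = ((1/10)t+9/50)(10t²-88t+168) + ((126/25)t-756/25)
  10t²-88t+168 = ((125/63)t-50/9)((126/25)t-756/25) + (0)
Last nonzero remainder: (126/25)t-756/25. Dividing through by 126/25 gives the monic gcd t-6.
Then lcm(f, g) = f·g / gcd(f, g); expanding and making the result monic gives the answer.

t⁵-18t⁴+111t³-262t²+168t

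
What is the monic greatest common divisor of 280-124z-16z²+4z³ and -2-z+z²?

-2+z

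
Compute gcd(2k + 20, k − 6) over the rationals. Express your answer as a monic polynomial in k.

By polynomial division,
  2k + 20 = (2)(k − 6) + (32)
  k − 6 = ((1/32)k − 3/16)(32) + (0)
The last nonzero remainder is the constant 32, so the polynomials are coprime and gcd = 1.

1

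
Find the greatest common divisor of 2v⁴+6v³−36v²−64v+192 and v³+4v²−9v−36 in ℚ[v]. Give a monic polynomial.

v²+v−12

Euclidean algorithm in ℚ[v]:
  2v⁴+6v³−36v²−64v+192 = (2v−2)(v³+4v²−9v−36) + (−10v²−10v+120)
  v³+4v²−9v−36 = (−(1/10)v−3/10)(−10v²−10v+120) + (0)
Last nonzero remainder: −10v²−10v+120. Dividing through by −10 gives the monic gcd v²+v−12.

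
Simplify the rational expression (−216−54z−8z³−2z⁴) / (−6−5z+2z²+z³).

By polynomial division,
  −2z⁴−8z³−54z−216 = (−2z−4)(z³+2z²−5z−6) + (−2z²−86z−240)
  z³+2z²−5z−6 = (−(1/2)z+41/2)(−2z²−86z−240) + (1638z+4914)
  −2z²−86z−240 = (−(1/819)z−40/819)(1638z+4914) + (0)
Last nonzero remainder: 1638z+4914. Dividing through by 1638 gives the monic gcd z+3.
Cancel z+3 from numerator and denominator to get the reduced form.

(−72+6z−2z²−2z³)/(−2−z+z²)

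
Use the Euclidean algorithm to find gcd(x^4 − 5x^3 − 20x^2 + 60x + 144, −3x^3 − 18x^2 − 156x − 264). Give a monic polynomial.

x + 2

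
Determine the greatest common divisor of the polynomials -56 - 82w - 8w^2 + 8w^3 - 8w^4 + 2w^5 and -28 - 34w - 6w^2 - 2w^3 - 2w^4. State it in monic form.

Repeated division with remainder:
  2w^5 - 8w^4 + 8w^3 - 8w^2 - 82w - 56 = (-w + 5)(-2w^4 - 2w^3 - 6w^2 - 34w - 28) + (12w^3 - 12w^2 + 60w + 84)
  -2w^4 - 2w^3 - 6w^2 - 34w - 28 = (-(1/6)w - 1/3)(12w^3 - 12w^2 + 60w + 84) + (0)
Last nonzero remainder: 12w^3 - 12w^2 + 60w + 84. Dividing through by 12 gives the monic gcd w^3 - w^2 + 5w + 7.

7 + 5w - w^2 + w^3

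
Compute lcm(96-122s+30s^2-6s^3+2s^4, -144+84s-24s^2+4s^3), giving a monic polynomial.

576-876s+411s^2-142s^3+36s^4-6s^5+s^6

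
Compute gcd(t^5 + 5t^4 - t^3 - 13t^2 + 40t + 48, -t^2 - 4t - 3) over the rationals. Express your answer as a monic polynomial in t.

Repeated division with remainder:
  t^5 + 5t^4 - t^3 - 13t^2 + 40t + 48 = (-t^3 - t^2 + 8t - 16)(-t^2 - 4t - 3) + (0)
Last nonzero remainder: -t^2 - 4t - 3. Dividing through by -1 gives the monic gcd t^2 + 4t + 3.

t^2 + 4t + 3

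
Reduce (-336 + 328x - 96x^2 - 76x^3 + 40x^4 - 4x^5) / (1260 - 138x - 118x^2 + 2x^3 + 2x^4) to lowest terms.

(-8 + 4x - 2x^3)/(30 + 11x + x^2)

By polynomial division,
  -4x^5 + 40x^4 - 76x^3 - 96x^2 + 328x - 336 = (-2x + 22)(2x^4 + 2x^3 - 118x^2 - 138x + 1260) + (-356x^3 + 2224x^2 + 5884x - 28056)
  2x^4 + 2x^3 - 118x^2 - 138x + 1260 = (-(1/178)x - 645/15842)(-356x^3 + 2224x^2 + 5884x - 28056) + ((44400/7921)x^2 - (444000/7921)x + 932400/7921)
  -356x^3 + 2224x^2 + 5884x - 28056 = (-(704969/11100)x - 1322807/5550)((44400/7921)x^2 - (444000/7921)x + 932400/7921) + (0)
Last nonzero remainder: (44400/7921)x^2 - (444000/7921)x + 932400/7921. Dividing through by 44400/7921 gives the monic gcd x^2 - 10x + 21.
Cancel x^2 - 10x + 21 from numerator and denominator to get the reduced form.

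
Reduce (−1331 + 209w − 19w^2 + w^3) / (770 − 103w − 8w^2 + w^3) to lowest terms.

By polynomial division,
  w^3 − 19w^2 + 209w − 1331 = (w^3 − 8w^2 − 103w + 770) + (−11w^2 + 312w − 2101)
  w^3 − 8w^2 − 103w + 770 = (−(1/11)w − 224/121)(−11w^2 + 312w − 2101) + ((34314/121)w − 34314/11)
  −11w^2 + 312w − 2101 = (−(1331/34314)w + 23111/34314)((34314/121)w − 34314/11) + (0)
Last nonzero remainder: (34314/121)w − 34314/11. Dividing through by 34314/121 gives the monic gcd w − 11.
Cancel w − 11 from numerator and denominator to get the reduced form.

(121 − 8w + w^2)/(−70 + 3w + w^2)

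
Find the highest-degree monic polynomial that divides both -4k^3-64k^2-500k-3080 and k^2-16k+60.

Apply the Euclidean algorithm:
  -4k^3-64k^2-500k-3080 = (-4k-128)(k^2-16k+60) + (-2308k+4600)
  k^2-16k+60 = (-(1/2308)k+4041/665858)(-2308k+4600) + (10681440/332929)
  -2308k+4600 = (-(192100033/2670360)k+38286835/267036)(10681440/332929) + (0)
The last nonzero remainder is the constant 10681440/332929, so the polynomials are coprime and gcd = 1.

1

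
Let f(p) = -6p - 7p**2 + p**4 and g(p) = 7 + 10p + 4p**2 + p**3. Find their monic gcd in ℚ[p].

1 + p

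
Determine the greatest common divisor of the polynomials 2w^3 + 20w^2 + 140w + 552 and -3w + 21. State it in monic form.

Repeated division with remainder:
  2w^3 + 20w^2 + 140w + 552 = (-(2/3)w^2 - (34/3)w - 126)(-3w + 21) + (3198)
  -3w + 21 = (-(1/1066)w + 7/1066)(3198) + (0)
The last nonzero remainder is the constant 3198, so the polynomials are coprime and gcd = 1.

1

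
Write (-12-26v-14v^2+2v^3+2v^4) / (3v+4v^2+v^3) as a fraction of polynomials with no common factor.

By polynomial division,
  2v^4+2v^3-14v^2-26v-12 = (2v-6)(v^3+4v^2+3v) + (4v^2-8v-12)
  v^3+4v^2+3v = ((1/4)v+3/2)(4v^2-8v-12) + (18v+18)
  4v^2-8v-12 = ((2/9)v-2/3)(18v+18) + (0)
Last nonzero remainder: 18v+18. Dividing through by 18 gives the monic gcd v+1.
Cancel v+1 from numerator and denominator to get the reduced form.

(-12-14v+2v^3)/(3v+v^2)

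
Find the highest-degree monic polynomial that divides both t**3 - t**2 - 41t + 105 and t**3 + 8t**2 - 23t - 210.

Euclidean algorithm in ℚ[t]:
  t**3 - t**2 - 41t + 105 = (t**3 + 8t**2 - 23t - 210) + (-9t**2 - 18t + 315)
  t**3 + 8t**2 - 23t - 210 = (-(1/9)t - 2/3)(-9t**2 - 18t + 315) + (0)
Last nonzero remainder: -9t**2 - 18t + 315. Dividing through by -9 gives the monic gcd t**2 + 2t - 35.

t**2 + 2t - 35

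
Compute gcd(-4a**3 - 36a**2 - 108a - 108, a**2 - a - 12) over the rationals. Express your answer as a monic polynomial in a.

a + 3

Euclidean algorithm in ℚ[a]:
  -4a**3 - 36a**2 - 108a - 108 = (-4a - 40)(a**2 - a - 12) + (-196a - 588)
  a**2 - a - 12 = (-(1/196)a + 1/49)(-196a - 588) + (0)
Last nonzero remainder: -196a - 588. Dividing through by -196 gives the monic gcd a + 3.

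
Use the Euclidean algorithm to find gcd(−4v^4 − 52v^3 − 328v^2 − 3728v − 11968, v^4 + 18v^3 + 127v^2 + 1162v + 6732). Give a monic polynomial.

v^3 + 9v^2 + 46v + 748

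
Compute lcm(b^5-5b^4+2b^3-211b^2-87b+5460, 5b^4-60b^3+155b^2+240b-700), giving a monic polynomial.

By polynomial division,
  b^5-5b^4+2b^3-211b^2-87b+5460 = ((1/5)b+7/5)(5b^4-60b^3+155b^2+240b-700) + (55b^3-476b^2-283b+6440)
  5b^4-60b^3+155b^2+240b-700 = ((1/11)b-184/605)(55b^3-476b^2-283b+6440) + ((21756/605)b^2-(261072/605)b+152292/121)
  55b^3-476b^2-283b+6440 = ((33275/21756)b+27830/5439)((21756/605)b^2-(261072/605)b+152292/121) + (0)
Last nonzero remainder: (21756/605)b^2-(261072/605)b+152292/121. Dividing through by 21756/605 gives the monic gcd b^2-12b+35.
Then lcm(f, g) = f·g / gcd(f, g); expanding and making the result monic gives the answer.

b^7-5b^6-2b^5-191b^4-95b^3+6304b^2+348b-21840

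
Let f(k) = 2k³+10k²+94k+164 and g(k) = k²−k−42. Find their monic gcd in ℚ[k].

1

By polynomial division,
  2k³+10k²+94k+164 = (2k+12)(k²−k−42) + (190k+668)
  k²−k−42 = ((1/190)k−429/18050)(190k+668) + (−235764/9025)
  190k+668 = (−(857375/117882)k−1507175/58941)(−235764/9025) + (0)
The last nonzero remainder is the constant −235764/9025, so the polynomials are coprime and gcd = 1.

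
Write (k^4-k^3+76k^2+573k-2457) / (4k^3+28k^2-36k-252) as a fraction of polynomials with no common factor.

(k^2-5k+117)/(4k+12)

Euclidean algorithm in ℚ[k]:
  k^4-k^3+76k^2+573k-2457 = ((1/4)k-2)(4k^3+28k^2-36k-252) + (141k^2+564k-2961)
  4k^3+28k^2-36k-252 = ((4/141)k+4/47)(141k^2+564k-2961) + (0)
Last nonzero remainder: 141k^2+564k-2961. Dividing through by 141 gives the monic gcd k^2+4k-21.
Cancel k^2+4k-21 from numerator and denominator to get the reduced form.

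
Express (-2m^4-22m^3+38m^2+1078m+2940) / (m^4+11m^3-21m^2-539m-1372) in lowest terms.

(-2m^2-22m-60)/(m^2+11m+28)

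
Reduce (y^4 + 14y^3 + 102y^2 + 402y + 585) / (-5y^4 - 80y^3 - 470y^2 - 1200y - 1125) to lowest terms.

Repeated division with remainder:
  y^4 + 14y^3 + 102y^2 + 402y + 585 = (-1/5)(-5y^4 - 80y^3 - 470y^2 - 1200y - 1125) + (-2y^3 + 8y^2 + 162y + 360)
  -5y^4 - 80y^3 - 470y^2 - 1200y - 1125 = ((5/2)y + 50)(-2y^3 + 8y^2 + 162y + 360) + (-1275y^2 - 10200y - 19125)
  -2y^3 + 8y^2 + 162y + 360 = ((2/1275)y - 8/425)(-1275y^2 - 10200y - 19125) + (0)
Last nonzero remainder: -1275y^2 - 10200y - 19125. Dividing through by -1275 gives the monic gcd y^2 + 8y + 15.
Cancel y^2 + 8y + 15 from numerator and denominator to get the reduced form.

(-y^2 - 6y - 39)/(5y^2 + 40y + 75)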